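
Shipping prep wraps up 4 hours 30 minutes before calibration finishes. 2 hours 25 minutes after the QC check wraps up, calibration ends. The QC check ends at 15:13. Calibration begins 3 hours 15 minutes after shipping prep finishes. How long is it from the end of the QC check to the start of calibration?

Calibration ends at 15:13 + 145 min = 17:38.
Shipping prep ends at 17:38 − 270 min = 13:08.
Calibration starts at 13:08 + 195 min = 16:23.
From 15:13 to 16:23 is 1 hour 10 minutes.

1 hour 10 minutes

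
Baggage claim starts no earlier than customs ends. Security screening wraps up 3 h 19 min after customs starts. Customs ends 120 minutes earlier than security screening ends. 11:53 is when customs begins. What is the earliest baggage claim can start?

Security screening ends at 11:53 + 199 min = 15:12.
Customs ends at 15:12 − 120 min = 13:12.
Baggage claim is bounded by customs, so the earliest it can start is 13:12.

13:12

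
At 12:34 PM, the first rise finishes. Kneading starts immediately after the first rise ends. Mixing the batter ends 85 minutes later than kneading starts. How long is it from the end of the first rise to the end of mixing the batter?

1 hour 25 minutes

Kneading starts at 12:34 PM.
Mixing the batter ends at 12:34 PM + 85 min = 1:59 PM.
From 12:34 PM to 1:59 PM is 1 hour 25 minutes.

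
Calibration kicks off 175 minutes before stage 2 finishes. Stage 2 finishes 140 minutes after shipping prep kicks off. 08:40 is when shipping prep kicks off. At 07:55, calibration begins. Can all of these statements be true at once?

Stage 2 ends at 08:40 + 140 min = 11:00.
Calibration starts at 11:00 − 175 min = 08:05.
But calibration is also said to start at 07:55 — a 10-minute conflict.

No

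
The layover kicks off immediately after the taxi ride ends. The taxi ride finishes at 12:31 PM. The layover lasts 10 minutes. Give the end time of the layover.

The layover starts at 12:31 PM.
The layover ends at 12:31 PM + 10 min = 12:41 PM.

12:41 PM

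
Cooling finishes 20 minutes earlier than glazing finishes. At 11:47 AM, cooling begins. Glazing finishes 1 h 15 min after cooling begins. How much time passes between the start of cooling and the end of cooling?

Glazing ends at 11:47 AM + 75 min = 1:02 PM.
Cooling ends at 1:02 PM − 20 min = 12:42 PM.
From 11:47 AM to 12:42 PM is 55 minutes.

55 minutes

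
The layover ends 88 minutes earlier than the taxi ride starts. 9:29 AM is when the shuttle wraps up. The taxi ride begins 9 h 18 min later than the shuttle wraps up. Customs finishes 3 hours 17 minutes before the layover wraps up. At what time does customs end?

2:02 PM

The taxi ride starts at 9:29 AM + 558 min = 6:47 PM.
The layover ends at 6:47 PM − 88 min = 5:19 PM.
Customs ends at 5:19 PM − 197 min = 2:02 PM.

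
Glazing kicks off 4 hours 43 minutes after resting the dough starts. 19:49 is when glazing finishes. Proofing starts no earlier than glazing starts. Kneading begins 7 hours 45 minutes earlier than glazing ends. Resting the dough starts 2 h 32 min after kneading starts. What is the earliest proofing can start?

19:19

Kneading starts at 19:49 − 465 min = 12:04.
Resting the dough starts at 12:04 + 152 min = 14:36.
Glazing starts at 14:36 + 283 min = 19:19.
Proofing is bounded by glazing, so the earliest it can start is 19:19.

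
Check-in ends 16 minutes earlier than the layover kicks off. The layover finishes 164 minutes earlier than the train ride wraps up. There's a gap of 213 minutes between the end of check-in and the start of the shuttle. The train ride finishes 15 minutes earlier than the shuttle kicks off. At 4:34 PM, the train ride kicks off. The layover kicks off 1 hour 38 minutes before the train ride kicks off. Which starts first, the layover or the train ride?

the layover

The layover starts at 4:34 PM − 98 min = 2:56 PM.
The layover starts at 2:56 PM and the train ride starts at 4:34 PM, so the layover is first.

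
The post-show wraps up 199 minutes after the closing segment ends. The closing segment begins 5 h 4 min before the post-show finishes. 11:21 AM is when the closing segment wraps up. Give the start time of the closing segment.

The post-show ends at 11:21 AM + 199 min = 2:40 PM.
The closing segment starts at 2:40 PM − 304 min = 9:36 AM.

9:36 AM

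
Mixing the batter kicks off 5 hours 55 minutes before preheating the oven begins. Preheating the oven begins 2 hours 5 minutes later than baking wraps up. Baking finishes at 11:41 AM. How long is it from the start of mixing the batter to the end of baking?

Preheating the oven starts at 11:41 AM + 125 min = 1:46 PM.
Mixing the batter starts at 1:46 PM − 355 min = 7:51 AM.
From 7:51 AM to 11:41 AM is 3 h 50 min.

3 h 50 min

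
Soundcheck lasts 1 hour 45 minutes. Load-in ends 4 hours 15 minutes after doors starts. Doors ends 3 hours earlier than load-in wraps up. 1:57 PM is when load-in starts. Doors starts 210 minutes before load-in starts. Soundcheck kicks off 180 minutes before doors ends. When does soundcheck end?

10:27 AM

Doors starts at 1:57 PM − 210 min = 10:27 AM.
Load-in ends at 10:27 AM + 255 min = 2:42 PM.
Doors ends at 2:42 PM − 180 min = 11:42 AM.
Soundcheck starts at 11:42 AM − 180 min = 8:42 AM.
Soundcheck ends at 8:42 AM + 105 min = 10:27 AM.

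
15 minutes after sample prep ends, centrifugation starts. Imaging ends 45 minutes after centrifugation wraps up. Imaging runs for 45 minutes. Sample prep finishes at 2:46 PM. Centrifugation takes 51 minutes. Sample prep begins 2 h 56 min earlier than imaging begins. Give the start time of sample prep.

Centrifugation starts at 2:46 PM + 15 min = 3:01 PM.
Centrifugation ends at 3:01 PM + 51 min = 3:52 PM.
Imaging ends at 3:52 PM + 45 min = 4:37 PM.
Imaging starts at 4:37 PM − 45 min = 3:52 PM.
Sample prep starts at 3:52 PM − 176 min = 12:56 PM.

12:56 PM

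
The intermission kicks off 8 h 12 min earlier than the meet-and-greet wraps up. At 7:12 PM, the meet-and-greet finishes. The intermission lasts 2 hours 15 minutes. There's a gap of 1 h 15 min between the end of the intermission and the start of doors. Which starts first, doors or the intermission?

The intermission starts at 7:12 PM − 492 min = 11:00 AM.
The intermission ends at 11:00 AM + 135 min = 1:15 PM.
Doors starts at 1:15 PM + 75 min = 2:30 PM.
Doors starts at 2:30 PM and the intermission starts at 11:00 AM, so the intermission is first.

the intermission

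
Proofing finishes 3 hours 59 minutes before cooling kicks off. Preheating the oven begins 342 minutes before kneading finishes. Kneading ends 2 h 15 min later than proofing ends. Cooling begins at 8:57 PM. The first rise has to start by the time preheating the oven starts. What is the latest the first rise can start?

1:31 PM

Proofing ends at 8:57 PM − 239 min = 4:58 PM.
Kneading ends at 4:58 PM + 135 min = 7:13 PM.
Preheating the oven starts at 7:13 PM − 342 min = 1:31 PM.
The first rise is bounded by preheating the oven, so the latest it can start is 1:31 PM.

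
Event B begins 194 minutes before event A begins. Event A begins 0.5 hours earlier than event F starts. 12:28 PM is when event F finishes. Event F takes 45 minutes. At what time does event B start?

7:59 AM

Event F starts at 12:28 PM − 45 min = 11:43 AM.
Event A starts at 11:43 AM − 30 min = 11:13 AM.
Event B starts at 11:13 AM − 194 min = 7:59 AM.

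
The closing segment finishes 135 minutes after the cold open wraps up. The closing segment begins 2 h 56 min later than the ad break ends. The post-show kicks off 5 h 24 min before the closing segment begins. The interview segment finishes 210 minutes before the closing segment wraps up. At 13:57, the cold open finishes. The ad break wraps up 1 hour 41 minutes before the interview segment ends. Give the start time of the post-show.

The closing segment ends at 13:57 + 135 min = 16:12.
The interview segment ends at 16:12 − 210 min = 12:42.
The ad break ends at 12:42 − 101 min = 11:01.
The closing segment starts at 11:01 + 176 min = 13:57.
The post-show starts at 13:57 − 324 min = 08:33.

08:33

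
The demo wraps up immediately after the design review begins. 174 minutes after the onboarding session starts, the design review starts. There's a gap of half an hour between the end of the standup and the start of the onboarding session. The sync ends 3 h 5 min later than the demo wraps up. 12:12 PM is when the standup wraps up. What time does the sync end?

The onboarding session starts at 12:12 PM + 30 min = 12:42 PM.
The design review starts at 12:42 PM + 174 min = 3:36 PM.
So the demo ends at 3:36 PM.
The sync ends at 3:36 PM + 185 min = 6:41 PM.

6:41 PM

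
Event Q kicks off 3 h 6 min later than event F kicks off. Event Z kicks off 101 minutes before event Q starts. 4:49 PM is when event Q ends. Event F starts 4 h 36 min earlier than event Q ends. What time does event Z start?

Event F starts at 4:49 PM − 276 min = 12:13 PM.
Event Q starts at 12:13 PM + 186 min = 3:19 PM.
Event Z starts at 3:19 PM − 101 min = 1:38 PM.

1:38 PM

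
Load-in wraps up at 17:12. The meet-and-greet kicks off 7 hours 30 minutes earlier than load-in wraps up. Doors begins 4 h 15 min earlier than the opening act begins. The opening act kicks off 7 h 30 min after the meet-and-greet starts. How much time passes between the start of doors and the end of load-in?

4 hours 15 minutes

The meet-and-greet starts at 17:12 − 450 min = 09:42.
The opening act starts at 09:42 + 450 min = 17:12.
Doors starts at 17:12 − 255 min = 12:57.
From 12:57 to 17:12 is 4 hours 15 minutes.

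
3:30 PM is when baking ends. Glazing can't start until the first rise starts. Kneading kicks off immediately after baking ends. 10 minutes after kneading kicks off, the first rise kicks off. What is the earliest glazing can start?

Kneading starts at 3:30 PM.
The first rise starts at 3:30 PM + 10 min = 3:40 PM.
Glazing is bounded by the first rise, so the earliest it can start is 3:40 PM.

3:40 PM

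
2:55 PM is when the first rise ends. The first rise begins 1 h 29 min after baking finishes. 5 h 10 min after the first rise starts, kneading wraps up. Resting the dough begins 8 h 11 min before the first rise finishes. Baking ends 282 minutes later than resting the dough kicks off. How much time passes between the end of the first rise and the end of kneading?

3 h 10 min

Resting the dough starts at 2:55 PM − 491 min = 6:44 AM.
Baking ends at 6:44 AM + 282 min = 11:26 AM.
The first rise starts at 11:26 AM + 89 min = 12:55 PM.
Kneading ends at 12:55 PM + 310 min = 6:05 PM.
From 2:55 PM to 6:05 PM is 3 h 10 min.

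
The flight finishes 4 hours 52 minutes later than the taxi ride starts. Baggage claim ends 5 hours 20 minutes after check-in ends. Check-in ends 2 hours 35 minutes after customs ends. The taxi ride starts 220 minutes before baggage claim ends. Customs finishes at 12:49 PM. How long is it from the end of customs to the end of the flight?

9 hours 7 minutes

Check-in ends at 12:49 PM + 155 min = 3:24 PM.
Baggage claim ends at 3:24 PM + 320 min = 8:44 PM.
The taxi ride starts at 8:44 PM − 220 min = 5:04 PM.
The flight ends at 5:04 PM + 292 min = 9:56 PM.
From 12:49 PM to 9:56 PM is 9 hours 7 minutes.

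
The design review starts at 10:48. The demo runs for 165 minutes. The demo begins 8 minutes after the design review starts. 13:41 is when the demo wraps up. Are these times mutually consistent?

Yes

The demo starts at 10:48 + 8 min = 10:56.
The demo ends at 10:56 + 165 min = 13:41.
That matches the stated 13:41, so the schedule is consistent.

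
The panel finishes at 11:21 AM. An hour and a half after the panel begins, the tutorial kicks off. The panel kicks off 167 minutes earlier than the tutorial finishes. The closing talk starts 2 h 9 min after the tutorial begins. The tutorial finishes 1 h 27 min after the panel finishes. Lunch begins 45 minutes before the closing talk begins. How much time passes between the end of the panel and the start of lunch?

1 h 34 min

The tutorial ends at 11:21 AM + 87 min = 12:48 PM.
The panel starts at 12:48 PM − 167 min = 10:01 AM.
The tutorial starts at 10:01 AM + 90 min = 11:31 AM.
The closing talk starts at 11:31 AM + 129 min = 1:40 PM.
Lunch starts at 1:40 PM − 45 min = 12:55 PM.
From 11:21 AM to 12:55 PM is 1 h 34 min.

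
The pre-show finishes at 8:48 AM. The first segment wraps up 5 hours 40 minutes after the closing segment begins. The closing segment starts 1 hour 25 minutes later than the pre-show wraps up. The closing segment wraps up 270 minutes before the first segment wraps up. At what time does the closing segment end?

The closing segment starts at 8:48 AM + 85 min = 10:13 AM.
The first segment ends at 10:13 AM + 340 min = 3:53 PM.
The closing segment ends at 3:53 PM − 270 min = 11:23 AM.

11:23 AM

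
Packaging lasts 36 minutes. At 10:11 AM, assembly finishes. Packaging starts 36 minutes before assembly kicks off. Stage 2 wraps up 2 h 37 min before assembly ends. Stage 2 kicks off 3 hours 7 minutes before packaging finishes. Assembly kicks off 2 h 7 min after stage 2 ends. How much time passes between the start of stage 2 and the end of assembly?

217 minutes

Stage 2 ends at 10:11 AM − 157 min = 7:34 AM.
Assembly starts at 7:34 AM + 127 min = 9:41 AM.
Packaging starts at 9:41 AM − 36 min = 9:05 AM.
Packaging ends at 9:05 AM + 36 min = 9:41 AM.
Stage 2 starts at 9:41 AM − 187 min = 6:34 AM.
From 6:34 AM to 10:11 AM is 217 minutes.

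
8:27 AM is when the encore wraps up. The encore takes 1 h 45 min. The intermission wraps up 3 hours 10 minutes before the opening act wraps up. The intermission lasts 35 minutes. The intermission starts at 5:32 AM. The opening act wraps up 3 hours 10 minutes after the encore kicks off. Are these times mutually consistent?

No

The encore starts at 8:27 AM − 105 min = 6:42 AM.
The opening act ends at 6:42 AM + 190 min = 9:52 AM.
The intermission ends at 9:52 AM − 190 min = 6:42 AM.
The intermission starts at 6:42 AM − 35 min = 6:07 AM.
But the intermission is also said to start at 5:32 AM — a 35-minute conflict.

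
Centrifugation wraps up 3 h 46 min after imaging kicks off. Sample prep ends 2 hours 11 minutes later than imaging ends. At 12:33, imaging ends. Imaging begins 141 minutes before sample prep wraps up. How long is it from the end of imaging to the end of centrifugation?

Sample prep ends at 12:33 + 131 min = 14:44.
Imaging starts at 14:44 − 141 min = 12:23.
Centrifugation ends at 12:23 + 226 min = 16:09.
From 12:33 to 16:09 is 3 h 36 min.

3 h 36 min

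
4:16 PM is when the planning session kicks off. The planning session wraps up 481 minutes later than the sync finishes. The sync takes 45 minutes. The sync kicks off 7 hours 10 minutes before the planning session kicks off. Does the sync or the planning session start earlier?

the sync

The sync starts at 4:16 PM − 430 min = 9:06 AM.
The sync starts at 9:06 AM and the planning session starts at 4:16 PM, so the sync is first.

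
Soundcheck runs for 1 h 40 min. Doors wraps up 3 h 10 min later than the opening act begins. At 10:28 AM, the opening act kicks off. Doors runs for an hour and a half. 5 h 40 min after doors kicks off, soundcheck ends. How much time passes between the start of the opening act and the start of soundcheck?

Doors ends at 10:28 AM + 190 min = 1:38 PM.
Doors starts at 1:38 PM − 90 min = 12:08 PM.
Soundcheck ends at 12:08 PM + 340 min = 5:48 PM.
Soundcheck starts at 5:48 PM − 100 min = 4:08 PM.
From 10:28 AM to 4:08 PM is 5 hours 40 minutes.

5 hours 40 minutes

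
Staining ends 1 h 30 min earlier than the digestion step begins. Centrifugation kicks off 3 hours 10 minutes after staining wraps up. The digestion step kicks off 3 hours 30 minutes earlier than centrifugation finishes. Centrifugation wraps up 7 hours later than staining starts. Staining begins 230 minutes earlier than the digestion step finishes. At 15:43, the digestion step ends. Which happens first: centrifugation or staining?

staining

Staining starts at 15:43 − 230 min = 11:53.
Centrifugation ends at 11:53 + 420 min = 18:53.
The digestion step starts at 18:53 − 210 min = 15:23.
Staining ends at 15:23 − 90 min = 13:53.
Centrifugation starts at 13:53 + 190 min = 17:03.
Centrifugation starts at 17:03 and staining starts at 11:53, so staining is first.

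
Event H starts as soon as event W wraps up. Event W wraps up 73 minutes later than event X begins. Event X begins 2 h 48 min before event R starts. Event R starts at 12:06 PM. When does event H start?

Event X starts at 12:06 PM − 168 min = 9:18 AM.
Event W ends at 9:18 AM + 73 min = 10:31 AM.
So event H starts at 10:31 AM.

10:31 AM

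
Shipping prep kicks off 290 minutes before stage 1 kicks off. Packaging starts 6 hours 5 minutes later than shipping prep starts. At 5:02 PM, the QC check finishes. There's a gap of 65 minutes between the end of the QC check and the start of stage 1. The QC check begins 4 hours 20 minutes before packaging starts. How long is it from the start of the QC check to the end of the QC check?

Stage 1 starts at 5:02 PM + 65 min = 6:07 PM.
Shipping prep starts at 6:07 PM − 290 min = 1:17 PM.
Packaging starts at 1:17 PM + 365 min = 7:22 PM.
The QC check starts at 7:22 PM − 260 min = 3:02 PM.
From 3:02 PM to 5:02 PM is 2 hours.

2 hours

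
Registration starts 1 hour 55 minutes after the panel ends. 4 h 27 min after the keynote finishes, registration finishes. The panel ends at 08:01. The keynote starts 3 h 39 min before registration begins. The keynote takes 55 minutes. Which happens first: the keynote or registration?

Registration starts at 08:01 + 115 min = 09:56.
The keynote starts at 09:56 − 219 min = 06:17.
The keynote starts at 06:17 and registration starts at 09:56, so the keynote is first.

the keynote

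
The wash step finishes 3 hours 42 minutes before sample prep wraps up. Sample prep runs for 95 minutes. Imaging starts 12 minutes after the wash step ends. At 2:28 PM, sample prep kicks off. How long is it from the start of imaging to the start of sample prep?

Sample prep ends at 2:28 PM + 95 min = 4:03 PM.
The wash step ends at 4:03 PM − 222 min = 12:21 PM.
Imaging starts at 12:21 PM + 12 min = 12:33 PM.
From 12:33 PM to 2:28 PM is 115 minutes.

115 minutes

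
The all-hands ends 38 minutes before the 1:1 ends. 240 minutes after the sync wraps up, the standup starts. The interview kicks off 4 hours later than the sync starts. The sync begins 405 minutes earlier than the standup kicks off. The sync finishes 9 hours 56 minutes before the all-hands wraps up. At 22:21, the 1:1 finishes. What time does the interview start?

13:02

The all-hands ends at 22:21 − 38 min = 21:43.
The sync ends at 21:43 − 596 min = 11:47.
The standup starts at 11:47 + 240 min = 15:47.
The sync starts at 15:47 − 405 min = 09:02.
The interview starts at 09:02 + 240 min = 13:02.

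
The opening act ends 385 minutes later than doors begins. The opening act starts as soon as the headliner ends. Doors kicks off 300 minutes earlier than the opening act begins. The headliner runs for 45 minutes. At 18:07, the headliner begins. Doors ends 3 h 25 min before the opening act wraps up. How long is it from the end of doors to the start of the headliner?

75 minutes

The headliner ends at 18:07 + 45 min = 18:52.
So the opening act starts at 18:52.
Doors starts at 18:52 − 300 min = 13:52.
The opening act ends at 13:52 + 385 min = 20:17.
Doors ends at 20:17 − 205 min = 16:52.
From 16:52 to 18:07 is 75 minutes.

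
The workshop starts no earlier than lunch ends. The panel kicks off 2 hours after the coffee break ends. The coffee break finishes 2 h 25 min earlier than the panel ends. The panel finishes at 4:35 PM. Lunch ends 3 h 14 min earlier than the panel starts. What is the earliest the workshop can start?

The coffee break ends at 4:35 PM − 145 min = 2:10 PM.
The panel starts at 2:10 PM + 120 min = 4:10 PM.
Lunch ends at 4:10 PM − 194 min = 12:56 PM.
The workshop is bounded by lunch, so the earliest it can start is 12:56 PM.

12:56 PM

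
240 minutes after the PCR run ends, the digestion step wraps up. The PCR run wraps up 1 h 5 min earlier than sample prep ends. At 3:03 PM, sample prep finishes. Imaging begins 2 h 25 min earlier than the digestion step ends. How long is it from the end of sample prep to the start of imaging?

The PCR run ends at 3:03 PM − 65 min = 1:58 PM.
The digestion step ends at 1:58 PM + 240 min = 5:58 PM.
Imaging starts at 5:58 PM − 145 min = 3:33 PM.
From 3:03 PM to 3:33 PM is half an hour.

half an hour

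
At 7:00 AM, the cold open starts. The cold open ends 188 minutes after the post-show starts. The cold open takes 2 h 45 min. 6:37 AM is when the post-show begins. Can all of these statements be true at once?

The cold open ends at 6:37 AM + 188 min = 9:45 AM.
The cold open starts at 9:45 AM − 165 min = 7:00 AM.
That matches the stated 7:00 AM, so the schedule is consistent.

Yes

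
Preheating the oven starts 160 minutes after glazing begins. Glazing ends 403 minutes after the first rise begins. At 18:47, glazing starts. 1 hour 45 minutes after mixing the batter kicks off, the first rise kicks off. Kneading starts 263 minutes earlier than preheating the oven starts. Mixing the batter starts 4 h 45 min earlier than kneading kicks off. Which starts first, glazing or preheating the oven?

Preheating the oven starts at 18:47 + 160 min = 21:27.
Glazing starts at 18:47 and preheating the oven starts at 21:27, so glazing is first.

glazing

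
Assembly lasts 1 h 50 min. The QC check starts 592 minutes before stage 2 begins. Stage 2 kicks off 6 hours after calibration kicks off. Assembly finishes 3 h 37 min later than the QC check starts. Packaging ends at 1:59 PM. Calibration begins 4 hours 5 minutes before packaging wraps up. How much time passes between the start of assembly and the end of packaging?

Calibration starts at 1:59 PM − 245 min = 9:54 AM.
Stage 2 starts at 9:54 AM + 360 min = 3:54 PM.
The QC check starts at 3:54 PM − 592 min = 6:02 AM.
Assembly ends at 6:02 AM + 217 min = 9:39 AM.
Assembly starts at 9:39 AM − 110 min = 7:49 AM.
From 7:49 AM to 1:59 PM is 6 hours 10 minutes.

6 hours 10 minutes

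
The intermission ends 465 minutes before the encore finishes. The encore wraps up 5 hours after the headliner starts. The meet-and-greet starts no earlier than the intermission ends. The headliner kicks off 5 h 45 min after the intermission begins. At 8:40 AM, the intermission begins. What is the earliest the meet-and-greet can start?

11:40 AM

The headliner starts at 8:40 AM + 345 min = 2:25 PM.
The encore ends at 2:25 PM + 300 min = 7:25 PM.
The intermission ends at 7:25 PM − 465 min = 11:40 AM.
The meet-and-greet is bounded by the intermission, so the earliest it can start is 11:40 AM.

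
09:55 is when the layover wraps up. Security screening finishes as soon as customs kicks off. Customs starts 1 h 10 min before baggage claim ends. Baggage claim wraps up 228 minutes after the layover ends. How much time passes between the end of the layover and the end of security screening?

Baggage claim ends at 09:55 + 228 min = 13:43.
Customs starts at 13:43 − 70 min = 12:33.
So security screening ends at 12:33.
From 09:55 to 12:33 is 158 minutes.

158 minutes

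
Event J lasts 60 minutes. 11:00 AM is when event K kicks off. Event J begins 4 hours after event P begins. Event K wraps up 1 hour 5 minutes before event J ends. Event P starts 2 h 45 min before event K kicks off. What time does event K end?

Event P starts at 11:00 AM − 165 min = 8:15 AM.
Event J starts at 8:15 AM + 240 min = 12:15 PM.
Event J ends at 12:15 PM + 60 min = 1:15 PM.
Event K ends at 1:15 PM − 65 min = 12:10 PM.

12:10 PM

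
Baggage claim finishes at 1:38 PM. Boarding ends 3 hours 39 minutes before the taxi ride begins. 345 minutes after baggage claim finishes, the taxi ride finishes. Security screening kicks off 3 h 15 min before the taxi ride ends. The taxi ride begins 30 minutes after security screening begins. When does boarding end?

12:59 PM

The taxi ride ends at 1:38 PM + 345 min = 7:23 PM.
Security screening starts at 7:23 PM − 195 min = 4:08 PM.
The taxi ride starts at 4:08 PM + 30 min = 4:38 PM.
Boarding ends at 4:38 PM − 219 min = 12:59 PM.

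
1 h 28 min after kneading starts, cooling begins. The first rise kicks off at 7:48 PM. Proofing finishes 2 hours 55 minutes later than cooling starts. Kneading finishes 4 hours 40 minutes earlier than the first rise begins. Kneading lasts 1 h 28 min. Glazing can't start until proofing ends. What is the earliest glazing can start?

6:03 PM

Kneading ends at 7:48 PM − 280 min = 3:08 PM.
Kneading starts at 3:08 PM − 88 min = 1:40 PM.
Cooling starts at 1:40 PM + 88 min = 3:08 PM.
Proofing ends at 3:08 PM + 175 min = 6:03 PM.
Glazing is bounded by proofing, so the earliest it can start is 6:03 PM.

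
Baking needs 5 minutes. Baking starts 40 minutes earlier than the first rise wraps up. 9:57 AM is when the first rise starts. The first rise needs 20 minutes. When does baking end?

The first rise ends at 9:57 AM + 20 min = 10:17 AM.
Baking starts at 10:17 AM − 40 min = 9:37 AM.
Baking ends at 9:37 AM + 5 min = 9:42 AM.

9:42 AM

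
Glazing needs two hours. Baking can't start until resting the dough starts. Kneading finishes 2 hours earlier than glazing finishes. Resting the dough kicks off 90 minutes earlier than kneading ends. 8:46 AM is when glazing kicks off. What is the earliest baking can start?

7:16 AM

Glazing ends at 8:46 AM + 120 min = 10:46 AM.
Kneading ends at 10:46 AM − 120 min = 8:46 AM.
Resting the dough starts at 8:46 AM − 90 min = 7:16 AM.
Baking is bounded by resting the dough, so the earliest it can start is 7:16 AM.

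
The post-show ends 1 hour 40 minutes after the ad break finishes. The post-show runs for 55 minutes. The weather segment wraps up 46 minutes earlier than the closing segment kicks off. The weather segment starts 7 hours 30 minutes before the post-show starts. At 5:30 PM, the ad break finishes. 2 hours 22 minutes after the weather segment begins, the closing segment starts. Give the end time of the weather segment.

The post-show ends at 5:30 PM + 100 min = 7:10 PM.
The post-show starts at 7:10 PM − 55 min = 6:15 PM.
The weather segment starts at 6:15 PM − 450 min = 10:45 AM.
The closing segment starts at 10:45 AM + 142 min = 1:07 PM.
The weather segment ends at 1:07 PM − 46 min = 12:21 PM.

12:21 PM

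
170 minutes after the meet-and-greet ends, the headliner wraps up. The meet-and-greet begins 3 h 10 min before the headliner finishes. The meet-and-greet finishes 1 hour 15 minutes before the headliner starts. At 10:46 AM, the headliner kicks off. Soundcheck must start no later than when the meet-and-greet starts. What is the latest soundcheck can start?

The meet-and-greet ends at 10:46 AM − 75 min = 9:31 AM.
The headliner ends at 9:31 AM + 170 min = 12:21 PM.
The meet-and-greet starts at 12:21 PM − 190 min = 9:11 AM.
Soundcheck is bounded by the meet-and-greet, so the latest it can start is 9:11 AM.

9:11 AM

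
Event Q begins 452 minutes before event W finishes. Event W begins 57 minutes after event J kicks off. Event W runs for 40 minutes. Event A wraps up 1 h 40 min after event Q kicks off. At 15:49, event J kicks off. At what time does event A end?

11:34

Event W starts at 15:49 + 57 min = 16:46.
Event W ends at 16:46 + 40 min = 17:26.
Event Q starts at 17:26 − 452 min = 09:54.
Event A ends at 09:54 + 100 min = 11:34.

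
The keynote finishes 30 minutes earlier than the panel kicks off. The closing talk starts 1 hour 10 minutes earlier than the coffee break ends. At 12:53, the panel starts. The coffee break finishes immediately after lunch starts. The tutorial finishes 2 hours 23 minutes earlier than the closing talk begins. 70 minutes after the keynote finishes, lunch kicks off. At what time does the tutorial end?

The keynote ends at 12:53 − 30 min = 12:23.
Lunch starts at 12:23 + 70 min = 13:33.
So the coffee break ends at 13:33.
The closing talk starts at 13:33 − 70 min = 12:23.
The tutorial ends at 12:23 − 143 min = 10:00.

10:00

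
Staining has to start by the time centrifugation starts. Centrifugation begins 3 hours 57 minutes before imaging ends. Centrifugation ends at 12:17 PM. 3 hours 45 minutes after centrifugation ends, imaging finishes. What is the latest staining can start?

Imaging ends at 12:17 PM + 225 min = 4:02 PM.
Centrifugation starts at 4:02 PM − 237 min = 12:05 PM.
Staining is bounded by centrifugation, so the latest it can start is 12:05 PM.

12:05 PM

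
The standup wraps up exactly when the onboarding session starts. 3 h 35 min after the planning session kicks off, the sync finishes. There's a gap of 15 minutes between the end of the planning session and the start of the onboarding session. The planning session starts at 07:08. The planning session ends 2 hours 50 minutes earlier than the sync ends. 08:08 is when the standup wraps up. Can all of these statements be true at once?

The sync ends at 07:08 + 215 min = 10:43.
The planning session ends at 10:43 − 170 min = 07:53.
The onboarding session starts at 07:53 + 15 min = 08:08.
So the standup ends at 08:08.
That matches the stated 08:08, so the schedule is consistent.

Yes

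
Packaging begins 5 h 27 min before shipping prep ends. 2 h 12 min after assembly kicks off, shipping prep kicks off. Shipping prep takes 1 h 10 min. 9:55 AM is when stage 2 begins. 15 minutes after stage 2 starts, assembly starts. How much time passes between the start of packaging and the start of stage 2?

110 minutes

Assembly starts at 9:55 AM + 15 min = 10:10 AM.
Shipping prep starts at 10:10 AM + 132 min = 12:22 PM.
Shipping prep ends at 12:22 PM + 70 min = 1:32 PM.
Packaging starts at 1:32 PM − 327 min = 8:05 AM.
From 8:05 AM to 9:55 AM is 110 minutes.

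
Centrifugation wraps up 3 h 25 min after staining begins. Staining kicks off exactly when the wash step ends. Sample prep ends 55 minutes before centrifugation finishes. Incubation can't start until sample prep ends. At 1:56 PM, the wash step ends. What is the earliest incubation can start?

4:26 PM

Staining starts at 1:56 PM.
Centrifugation ends at 1:56 PM + 205 min = 5:21 PM.
Sample prep ends at 5:21 PM − 55 min = 4:26 PM.
Incubation is bounded by sample prep, so the earliest it can start is 4:26 PM.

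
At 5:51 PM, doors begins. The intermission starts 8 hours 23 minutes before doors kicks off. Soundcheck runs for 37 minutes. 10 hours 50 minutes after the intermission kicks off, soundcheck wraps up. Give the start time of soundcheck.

The intermission starts at 5:51 PM − 503 min = 9:28 AM.
Soundcheck ends at 9:28 AM + 650 min = 8:18 PM.
Soundcheck starts at 8:18 PM − 37 min = 7:41 PM.

7:41 PM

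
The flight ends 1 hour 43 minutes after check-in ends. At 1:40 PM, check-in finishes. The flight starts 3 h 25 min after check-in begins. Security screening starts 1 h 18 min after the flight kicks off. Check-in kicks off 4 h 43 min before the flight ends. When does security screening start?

3:23 PM

The flight ends at 1:40 PM + 103 min = 3:23 PM.
Check-in starts at 3:23 PM − 283 min = 10:40 AM.
The flight starts at 10:40 AM + 205 min = 2:05 PM.
Security screening starts at 2:05 PM + 78 min = 3:23 PM.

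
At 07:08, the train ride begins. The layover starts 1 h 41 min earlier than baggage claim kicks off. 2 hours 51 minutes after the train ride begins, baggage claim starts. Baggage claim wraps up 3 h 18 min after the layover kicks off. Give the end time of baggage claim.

Baggage claim starts at 07:08 + 171 min = 09:59.
The layover starts at 09:59 − 101 min = 08:18.
Baggage claim ends at 08:18 + 198 min = 11:36.

11:36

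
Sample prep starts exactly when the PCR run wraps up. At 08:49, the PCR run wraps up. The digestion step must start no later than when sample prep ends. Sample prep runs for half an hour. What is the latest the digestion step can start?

09:19

Sample prep starts at 08:49.
Sample prep ends at 08:49 + 30 min = 09:19.
The digestion step is bounded by sample prep, so the latest it can start is 09:19.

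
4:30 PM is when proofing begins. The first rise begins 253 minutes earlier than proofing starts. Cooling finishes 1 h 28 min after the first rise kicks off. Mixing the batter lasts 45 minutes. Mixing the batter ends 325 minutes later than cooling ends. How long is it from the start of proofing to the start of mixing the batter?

The first rise starts at 4:30 PM − 253 min = 12:17 PM.
Cooling ends at 12:17 PM + 88 min = 1:45 PM.
Mixing the batter ends at 1:45 PM + 325 min = 7:10 PM.
Mixing the batter starts at 7:10 PM − 45 min = 6:25 PM.
From 4:30 PM to 6:25 PM is 1 h 55 min.

1 h 55 min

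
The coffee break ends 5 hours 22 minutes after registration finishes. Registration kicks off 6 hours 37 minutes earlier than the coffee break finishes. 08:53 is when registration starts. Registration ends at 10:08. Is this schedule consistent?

The coffee break ends at 10:08 + 322 min = 15:30.
Registration starts at 15:30 − 397 min = 08:53.
That matches the stated 08:53, so the schedule is consistent.

Yes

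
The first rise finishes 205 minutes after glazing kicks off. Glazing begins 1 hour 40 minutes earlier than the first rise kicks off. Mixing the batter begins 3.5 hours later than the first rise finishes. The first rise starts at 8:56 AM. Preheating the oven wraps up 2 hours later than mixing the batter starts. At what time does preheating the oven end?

Glazing starts at 8:56 AM − 100 min = 7:16 AM.
The first rise ends at 7:16 AM + 205 min = 10:41 AM.
Mixing the batter starts at 10:41 AM + 210 min = 2:11 PM.
Preheating the oven ends at 2:11 PM + 120 min = 4:11 PM.

4:11 PM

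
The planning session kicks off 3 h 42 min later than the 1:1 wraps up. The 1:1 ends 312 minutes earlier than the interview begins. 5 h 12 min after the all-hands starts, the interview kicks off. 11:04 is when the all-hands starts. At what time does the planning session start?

14:46

The interview starts at 11:04 + 312 min = 16:16.
The 1:1 ends at 16:16 − 312 min = 11:04.
The planning session starts at 11:04 + 222 min = 14:46.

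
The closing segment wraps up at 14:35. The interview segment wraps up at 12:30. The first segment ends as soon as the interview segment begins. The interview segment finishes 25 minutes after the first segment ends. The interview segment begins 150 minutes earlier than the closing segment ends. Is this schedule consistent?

The interview segment starts at 14:35 − 150 min = 12:05.
So the first segment ends at 12:05.
The interview segment ends at 12:05 + 25 min = 12:30.
That matches the stated 12:30, so the schedule is consistent.

Yes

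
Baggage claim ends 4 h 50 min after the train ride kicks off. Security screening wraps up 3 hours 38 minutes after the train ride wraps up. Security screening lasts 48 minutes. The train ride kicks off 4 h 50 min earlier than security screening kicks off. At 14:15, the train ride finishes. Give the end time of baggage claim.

17:05

Security screening ends at 14:15 + 218 min = 17:53.
Security screening starts at 17:53 − 48 min = 17:05.
The train ride starts at 17:05 − 290 min = 12:15.
Baggage claim ends at 12:15 + 290 min = 17:05.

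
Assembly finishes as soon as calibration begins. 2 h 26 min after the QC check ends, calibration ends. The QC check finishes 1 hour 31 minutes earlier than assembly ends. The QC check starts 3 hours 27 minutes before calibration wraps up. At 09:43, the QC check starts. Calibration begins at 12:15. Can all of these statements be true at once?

Assembly ends at 12:15.
The QC check ends at 12:15 − 91 min = 10:44.
Calibration ends at 10:44 + 146 min = 13:10.
The QC check starts at 13:10 − 207 min = 09:43.
That matches the stated 09:43, so the schedule is consistent.

Yes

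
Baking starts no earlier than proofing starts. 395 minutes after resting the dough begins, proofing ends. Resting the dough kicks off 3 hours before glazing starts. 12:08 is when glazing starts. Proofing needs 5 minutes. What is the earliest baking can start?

15:38

Resting the dough starts at 12:08 − 180 min = 09:08.
Proofing ends at 09:08 + 395 min = 15:43.
Proofing starts at 15:43 − 5 min = 15:38.
Baking is bounded by proofing, so the earliest it can start is 15:38.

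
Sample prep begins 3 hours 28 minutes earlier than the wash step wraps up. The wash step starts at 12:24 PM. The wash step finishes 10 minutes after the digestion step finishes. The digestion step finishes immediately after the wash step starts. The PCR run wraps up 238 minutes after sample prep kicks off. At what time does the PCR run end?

1:04 PM

The digestion step ends at 12:24 PM.
The wash step ends at 12:24 PM + 10 min = 12:34 PM.
Sample prep starts at 12:34 PM − 208 min = 9:06 AM.
The PCR run ends at 9:06 AM + 238 min = 1:04 PM.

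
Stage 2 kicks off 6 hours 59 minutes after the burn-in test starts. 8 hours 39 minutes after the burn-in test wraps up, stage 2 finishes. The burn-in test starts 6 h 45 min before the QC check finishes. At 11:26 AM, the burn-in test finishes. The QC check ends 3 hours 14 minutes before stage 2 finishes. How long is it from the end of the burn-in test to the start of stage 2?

Stage 2 ends at 11:26 AM + 519 min = 8:05 PM.
The QC check ends at 8:05 PM − 194 min = 4:51 PM.
The burn-in test starts at 4:51 PM − 405 min = 10:06 AM.
Stage 2 starts at 10:06 AM + 419 min = 5:05 PM.
From 11:26 AM to 5:05 PM is 339 minutes.

339 minutes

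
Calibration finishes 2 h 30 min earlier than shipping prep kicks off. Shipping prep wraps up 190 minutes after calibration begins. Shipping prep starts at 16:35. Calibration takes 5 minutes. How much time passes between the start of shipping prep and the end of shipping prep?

35 minutes

Calibration ends at 16:35 − 150 min = 14:05.
Calibration starts at 14:05 − 5 min = 14:00.
Shipping prep ends at 14:00 + 190 min = 17:10.
From 16:35 to 17:10 is 35 minutes.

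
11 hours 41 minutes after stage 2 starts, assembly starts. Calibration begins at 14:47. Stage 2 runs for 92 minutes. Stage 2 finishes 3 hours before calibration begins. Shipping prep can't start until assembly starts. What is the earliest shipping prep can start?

21:56

Stage 2 ends at 14:47 − 180 min = 11:47.
Stage 2 starts at 11:47 − 92 min = 10:15.
Assembly starts at 10:15 + 701 min = 21:56.
Shipping prep is bounded by assembly, so the earliest it can start is 21:56.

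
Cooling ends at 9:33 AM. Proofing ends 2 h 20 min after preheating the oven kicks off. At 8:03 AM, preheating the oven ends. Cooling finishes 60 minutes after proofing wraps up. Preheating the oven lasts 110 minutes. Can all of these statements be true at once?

Yes

Preheating the oven starts at 8:03 AM − 110 min = 6:13 AM.
Proofing ends at 6:13 AM + 140 min = 8:33 AM.
Cooling ends at 8:33 AM + 60 min = 9:33 AM.
That matches the stated 9:33 AM, so the schedule is consistent.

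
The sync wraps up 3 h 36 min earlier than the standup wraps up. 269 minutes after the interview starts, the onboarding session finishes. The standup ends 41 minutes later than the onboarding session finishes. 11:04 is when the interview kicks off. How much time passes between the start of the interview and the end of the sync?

94 minutes

The onboarding session ends at 11:04 + 269 min = 15:33.
The standup ends at 15:33 + 41 min = 16:14.
The sync ends at 16:14 − 216 min = 12:38.
From 11:04 to 12:38 is 94 minutes.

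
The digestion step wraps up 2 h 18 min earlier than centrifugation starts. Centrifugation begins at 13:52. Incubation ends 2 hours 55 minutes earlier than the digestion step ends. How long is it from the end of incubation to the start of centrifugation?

The digestion step ends at 13:52 − 138 min = 11:34.
Incubation ends at 11:34 − 175 min = 08:39.
From 08:39 to 13:52 is 5 hours 13 minutes.

5 hours 13 minutes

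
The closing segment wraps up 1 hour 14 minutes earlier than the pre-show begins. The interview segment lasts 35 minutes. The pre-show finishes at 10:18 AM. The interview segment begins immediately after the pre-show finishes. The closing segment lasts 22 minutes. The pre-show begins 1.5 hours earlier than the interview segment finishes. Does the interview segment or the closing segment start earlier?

the closing segment

The interview segment starts at 10:18 AM.
The interview segment ends at 10:18 AM + 35 min = 10:53 AM.
The pre-show starts at 10:53 AM − 90 min = 9:23 AM.
The closing segment ends at 9:23 AM − 74 min = 8:09 AM.
The closing segment starts at 8:09 AM − 22 min = 7:47 AM.
The interview segment starts at 10:18 AM and the closing segment starts at 7:47 AM, so the closing segment is first.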